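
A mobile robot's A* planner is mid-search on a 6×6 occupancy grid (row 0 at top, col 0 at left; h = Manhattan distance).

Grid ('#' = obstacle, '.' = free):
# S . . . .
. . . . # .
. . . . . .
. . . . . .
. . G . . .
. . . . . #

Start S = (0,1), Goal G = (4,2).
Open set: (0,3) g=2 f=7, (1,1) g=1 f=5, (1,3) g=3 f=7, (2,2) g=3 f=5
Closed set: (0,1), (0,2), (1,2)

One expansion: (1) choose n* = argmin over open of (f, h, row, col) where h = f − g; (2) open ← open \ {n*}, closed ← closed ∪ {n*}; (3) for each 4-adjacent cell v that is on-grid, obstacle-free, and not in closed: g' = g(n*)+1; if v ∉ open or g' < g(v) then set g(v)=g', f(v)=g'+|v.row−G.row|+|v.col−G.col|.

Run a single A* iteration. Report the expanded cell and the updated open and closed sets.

step 1: expand (2,2) (f=5, h=2) → closed; open now [(0,3) g=2 f=7, (1,1) g=1 f=5, (1,3) g=3 f=7, (2,1) g=4 f=7, (2,3) g=4 f=7, (3,2) g=4 f=5]

expanded=(2,2); open=[(0,3) g=2 f=7, (1,1) g=1 f=5, (1,3) g=3 f=7, (2,1) g=4 f=7, (2,3) g=4 f=7, (3,2) g=4 f=5]; closed=[(0,1), (0,2), (1,2), (2,2)]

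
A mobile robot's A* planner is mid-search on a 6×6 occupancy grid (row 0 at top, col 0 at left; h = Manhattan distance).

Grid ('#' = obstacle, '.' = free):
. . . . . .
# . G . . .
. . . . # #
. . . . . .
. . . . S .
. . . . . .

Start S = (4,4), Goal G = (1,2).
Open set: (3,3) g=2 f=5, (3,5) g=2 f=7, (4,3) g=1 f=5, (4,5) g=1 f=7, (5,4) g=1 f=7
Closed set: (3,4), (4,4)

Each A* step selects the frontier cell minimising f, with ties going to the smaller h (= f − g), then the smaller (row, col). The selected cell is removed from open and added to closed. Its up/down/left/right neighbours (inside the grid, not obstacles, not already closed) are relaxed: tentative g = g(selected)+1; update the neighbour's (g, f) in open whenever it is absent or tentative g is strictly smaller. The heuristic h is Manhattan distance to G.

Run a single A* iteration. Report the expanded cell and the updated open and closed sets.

expanded=(3,3); open=[(2,3) g=3 f=5, (3,2) g=3 f=5, (3,5) g=2 f=7, (4,3) g=1 f=5, (4,5) g=1 f=7, (5,4) g=1 f=7]; closed=[(3,3), (3,4), (4,4)]

step 1: expand (3,3) (f=5, h=3) → closed; open now [(2,3) g=3 f=5, (3,2) g=3 f=5, (3,5) g=2 f=7, (4,3) g=1 f=5, (4,5) g=1 f=7, (5,4) g=1 f=7]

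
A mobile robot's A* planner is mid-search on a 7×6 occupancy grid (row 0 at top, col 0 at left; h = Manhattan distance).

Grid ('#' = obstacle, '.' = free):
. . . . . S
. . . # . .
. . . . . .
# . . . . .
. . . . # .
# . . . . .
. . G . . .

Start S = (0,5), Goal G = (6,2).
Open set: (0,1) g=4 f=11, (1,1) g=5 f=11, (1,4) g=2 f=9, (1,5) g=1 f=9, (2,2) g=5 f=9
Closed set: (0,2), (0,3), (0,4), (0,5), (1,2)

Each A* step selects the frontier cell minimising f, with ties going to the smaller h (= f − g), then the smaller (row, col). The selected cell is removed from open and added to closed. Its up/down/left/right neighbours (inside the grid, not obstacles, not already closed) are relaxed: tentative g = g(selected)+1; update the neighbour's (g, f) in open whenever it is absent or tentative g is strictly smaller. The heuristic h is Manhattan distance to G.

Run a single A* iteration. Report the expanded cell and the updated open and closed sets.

step 1: expand (2,2) (f=9, h=4) → closed; open now [(0,1) g=4 f=11, (1,1) g=5 f=11, (1,4) g=2 f=9, (1,5) g=1 f=9, (2,1) g=6 f=11, (2,3) g=6 f=11, (3,2) g=6 f=9]

expanded=(2,2); open=[(0,1) g=4 f=11, (1,1) g=5 f=11, (1,4) g=2 f=9, (1,5) g=1 f=9, (2,1) g=6 f=11, (2,3) g=6 f=11, (3,2) g=6 f=9]; closed=[(0,2), (0,3), (0,4), (0,5), (1,2), (2,2)]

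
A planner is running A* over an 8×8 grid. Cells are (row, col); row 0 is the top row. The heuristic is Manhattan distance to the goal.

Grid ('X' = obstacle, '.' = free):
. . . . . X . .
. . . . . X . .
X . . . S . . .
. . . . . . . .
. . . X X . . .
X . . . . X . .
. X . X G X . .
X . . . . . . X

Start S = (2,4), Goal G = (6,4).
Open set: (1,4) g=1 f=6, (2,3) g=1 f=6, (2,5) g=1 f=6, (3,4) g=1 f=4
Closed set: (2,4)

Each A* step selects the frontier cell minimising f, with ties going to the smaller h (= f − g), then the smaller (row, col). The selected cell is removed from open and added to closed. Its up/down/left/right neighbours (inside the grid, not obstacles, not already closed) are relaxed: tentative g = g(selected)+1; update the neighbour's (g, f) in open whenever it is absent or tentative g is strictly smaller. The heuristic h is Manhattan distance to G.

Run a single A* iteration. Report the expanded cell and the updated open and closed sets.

expanded=(3,4); open=[(1,4) g=1 f=6, (2,3) g=1 f=6, (2,5) g=1 f=6, (3,3) g=2 f=6, (3,5) g=2 f=6]; closed=[(2,4), (3,4)]

step 1: expand (3,4) (f=4, h=3) → closed; open now [(1,4) g=1 f=6, (2,3) g=1 f=6, (2,5) g=1 f=6, (3,3) g=2 f=6, (3,5) g=2 f=6]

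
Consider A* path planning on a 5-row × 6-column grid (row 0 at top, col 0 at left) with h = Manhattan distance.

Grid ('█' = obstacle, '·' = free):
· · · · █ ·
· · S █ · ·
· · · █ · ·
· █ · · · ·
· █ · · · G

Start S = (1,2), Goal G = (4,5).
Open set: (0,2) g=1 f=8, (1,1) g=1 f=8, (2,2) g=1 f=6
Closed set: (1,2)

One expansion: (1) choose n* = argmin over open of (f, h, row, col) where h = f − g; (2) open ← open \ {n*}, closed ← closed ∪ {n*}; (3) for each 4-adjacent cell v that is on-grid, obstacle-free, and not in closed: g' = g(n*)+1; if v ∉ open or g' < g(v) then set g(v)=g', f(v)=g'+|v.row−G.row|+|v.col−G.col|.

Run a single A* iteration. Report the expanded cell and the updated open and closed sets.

step 1: expand (2,2) (f=6, h=5) → closed; open now [(0,2) g=1 f=8, (1,1) g=1 f=8, (2,1) g=2 f=8, (3,2) g=2 f=6]

expanded=(2,2); open=[(0,2) g=1 f=8, (1,1) g=1 f=8, (2,1) g=2 f=8, (3,2) g=2 f=6]; closed=[(1,2), (2,2)]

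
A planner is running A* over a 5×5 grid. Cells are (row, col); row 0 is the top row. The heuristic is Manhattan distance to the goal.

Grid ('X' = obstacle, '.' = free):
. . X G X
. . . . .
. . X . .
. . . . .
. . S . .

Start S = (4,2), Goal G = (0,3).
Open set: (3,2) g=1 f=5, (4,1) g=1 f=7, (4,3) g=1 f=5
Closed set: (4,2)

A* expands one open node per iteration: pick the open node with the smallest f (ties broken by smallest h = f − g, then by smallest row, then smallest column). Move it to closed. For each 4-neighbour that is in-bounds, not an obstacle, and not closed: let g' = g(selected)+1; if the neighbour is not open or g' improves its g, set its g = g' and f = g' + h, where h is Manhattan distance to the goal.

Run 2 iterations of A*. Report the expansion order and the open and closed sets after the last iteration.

step 1: expand (3,2) (f=5, h=4) → closed; open now [(3,1) g=2 f=7, (3,3) g=2 f=5, (4,1) g=1 f=7, (4,3) g=1 f=5]
step 2: expand (3,3) (f=5, h=3) → closed; open now [(2,3) g=3 f=5, (3,1) g=2 f=7, (3,4) g=3 f=7, (4,1) g=1 f=7, (4,3) g=1 f=5]

order=[(3,2) → (3,3)]; open=[(2,3) g=3 f=5, (3,1) g=2 f=7, (3,4) g=3 f=7, (4,1) g=1 f=7, (4,3) g=1 f=5]; closed=[(3,2), (3,3), (4,2)]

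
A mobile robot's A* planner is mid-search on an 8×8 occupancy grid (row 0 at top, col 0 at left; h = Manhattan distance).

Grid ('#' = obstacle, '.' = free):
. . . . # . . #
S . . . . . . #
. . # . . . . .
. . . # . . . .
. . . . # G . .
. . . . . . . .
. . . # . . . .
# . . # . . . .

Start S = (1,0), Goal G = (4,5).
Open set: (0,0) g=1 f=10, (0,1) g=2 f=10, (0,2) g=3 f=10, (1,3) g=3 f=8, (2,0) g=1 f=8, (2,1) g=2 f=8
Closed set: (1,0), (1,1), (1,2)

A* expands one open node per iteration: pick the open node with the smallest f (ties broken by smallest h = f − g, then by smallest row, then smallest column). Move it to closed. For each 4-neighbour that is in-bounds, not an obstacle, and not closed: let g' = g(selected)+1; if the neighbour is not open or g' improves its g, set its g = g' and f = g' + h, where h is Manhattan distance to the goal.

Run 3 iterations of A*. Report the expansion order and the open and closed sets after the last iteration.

step 1: expand (1,3) (f=8, h=5) → closed; open now [(0,0) g=1 f=10, (0,1) g=2 f=10, (0,2) g=3 f=10, (0,3) g=4 f=10, (1,4) g=4 f=8, (2,0) g=1 f=8, (2,1) g=2 f=8, (2,3) g=4 f=8]
step 2: expand (1,4) (f=8, h=4) → closed; open now [(0,0) g=1 f=10, (0,1) g=2 f=10, (0,2) g=3 f=10, (0,3) g=4 f=10, (1,5) g=5 f=8, (2,0) g=1 f=8, (2,1) g=2 f=8, (2,3) g=4 f=8, (2,4) g=5 f=8]
step 3: expand (1,5) (f=8, h=3) → closed; open now [(0,0) g=1 f=10, (0,1) g=2 f=10, (0,2) g=3 f=10, (0,3) g=4 f=10, (0,5) g=6 f=10, (1,6) g=6 f=10, (2,0) g=1 f=8, (2,1) g=2 f=8, (2,3) g=4 f=8, (2,4) g=5 f=8, (2,5) g=6 f=8]

order=[(1,3) → (1,4) → (1,5)]; open=[(0,0) g=1 f=10, (0,1) g=2 f=10, (0,2) g=3 f=10, (0,3) g=4 f=10, (0,5) g=6 f=10, (1,6) g=6 f=10, (2,0) g=1 f=8, (2,1) g=2 f=8, (2,3) g=4 f=8, (2,4) g=5 f=8, (2,5) g=6 f=8]; closed=[(1,0), (1,1), (1,2), (1,3), (1,4), (1,5)]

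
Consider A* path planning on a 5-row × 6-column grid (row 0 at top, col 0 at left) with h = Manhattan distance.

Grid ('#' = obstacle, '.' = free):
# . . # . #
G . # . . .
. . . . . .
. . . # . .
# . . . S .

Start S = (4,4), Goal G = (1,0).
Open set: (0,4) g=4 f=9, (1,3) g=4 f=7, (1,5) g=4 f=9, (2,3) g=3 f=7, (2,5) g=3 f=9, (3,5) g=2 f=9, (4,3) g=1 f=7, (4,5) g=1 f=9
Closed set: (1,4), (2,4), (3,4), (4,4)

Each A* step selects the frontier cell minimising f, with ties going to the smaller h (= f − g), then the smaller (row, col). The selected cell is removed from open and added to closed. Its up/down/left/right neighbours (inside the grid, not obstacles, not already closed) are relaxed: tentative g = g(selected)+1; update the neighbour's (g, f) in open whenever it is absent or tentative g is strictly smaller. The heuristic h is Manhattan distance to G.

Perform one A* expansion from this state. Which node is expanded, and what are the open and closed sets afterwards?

expanded=(1,3); open=[(0,4) g=4 f=9, (1,5) g=4 f=9, (2,3) g=3 f=7, (2,5) g=3 f=9, (3,5) g=2 f=9, (4,3) g=1 f=7, (4,5) g=1 f=9]; closed=[(1,3), (1,4), (2,4), (3,4), (4,4)]

step 1: expand (1,3) (f=7, h=3) → closed; open now [(0,4) g=4 f=9, (1,5) g=4 f=9, (2,3) g=3 f=7, (2,5) g=3 f=9, (3,5) g=2 f=9, (4,3) g=1 f=7, (4,5) g=1 f=9]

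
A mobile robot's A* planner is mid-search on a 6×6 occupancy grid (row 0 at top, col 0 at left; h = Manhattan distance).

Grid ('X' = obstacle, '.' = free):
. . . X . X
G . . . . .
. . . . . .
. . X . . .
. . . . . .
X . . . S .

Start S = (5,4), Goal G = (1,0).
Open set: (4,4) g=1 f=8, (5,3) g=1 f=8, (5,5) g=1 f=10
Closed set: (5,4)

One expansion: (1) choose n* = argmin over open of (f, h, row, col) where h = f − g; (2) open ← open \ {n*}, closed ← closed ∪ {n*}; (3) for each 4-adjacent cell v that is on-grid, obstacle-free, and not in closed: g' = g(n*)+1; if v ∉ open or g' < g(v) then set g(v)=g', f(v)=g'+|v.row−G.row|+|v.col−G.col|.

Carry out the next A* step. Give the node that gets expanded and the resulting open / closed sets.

expanded=(4,4); open=[(3,4) g=2 f=8, (4,3) g=2 f=8, (4,5) g=2 f=10, (5,3) g=1 f=8, (5,5) g=1 f=10]; closed=[(4,4), (5,4)]

step 1: expand (4,4) (f=8, h=7) → closed; open now [(3,4) g=2 f=8, (4,3) g=2 f=8, (4,5) g=2 f=10, (5,3) g=1 f=8, (5,5) g=1 f=10]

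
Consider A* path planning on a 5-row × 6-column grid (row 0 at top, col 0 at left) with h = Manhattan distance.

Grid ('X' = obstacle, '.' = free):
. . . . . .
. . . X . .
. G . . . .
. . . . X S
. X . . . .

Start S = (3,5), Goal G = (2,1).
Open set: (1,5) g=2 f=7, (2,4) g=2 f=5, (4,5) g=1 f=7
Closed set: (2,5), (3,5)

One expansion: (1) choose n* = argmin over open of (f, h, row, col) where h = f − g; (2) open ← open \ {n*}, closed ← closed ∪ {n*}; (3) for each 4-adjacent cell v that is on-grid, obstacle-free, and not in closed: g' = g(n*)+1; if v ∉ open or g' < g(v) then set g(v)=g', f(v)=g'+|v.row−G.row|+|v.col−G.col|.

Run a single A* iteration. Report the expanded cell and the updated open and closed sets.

step 1: expand (2,4) (f=5, h=3) → closed; open now [(1,4) g=3 f=7, (1,5) g=2 f=7, (2,3) g=3 f=5, (4,5) g=1 f=7]

expanded=(2,4); open=[(1,4) g=3 f=7, (1,5) g=2 f=7, (2,3) g=3 f=5, (4,5) g=1 f=7]; closed=[(2,4), (2,5), (3,5)]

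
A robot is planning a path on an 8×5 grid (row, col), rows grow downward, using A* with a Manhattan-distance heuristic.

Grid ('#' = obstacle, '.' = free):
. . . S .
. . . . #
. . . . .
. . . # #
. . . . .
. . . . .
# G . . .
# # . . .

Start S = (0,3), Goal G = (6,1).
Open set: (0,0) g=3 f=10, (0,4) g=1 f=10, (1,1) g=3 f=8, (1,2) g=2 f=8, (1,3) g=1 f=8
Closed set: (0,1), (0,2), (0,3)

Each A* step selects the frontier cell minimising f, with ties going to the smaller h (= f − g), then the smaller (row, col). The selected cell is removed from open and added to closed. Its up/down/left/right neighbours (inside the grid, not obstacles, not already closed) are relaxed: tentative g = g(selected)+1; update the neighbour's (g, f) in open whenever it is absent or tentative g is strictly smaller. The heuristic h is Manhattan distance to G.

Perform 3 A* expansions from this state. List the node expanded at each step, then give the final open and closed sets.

order=[(1,1) → (2,1) → (3,1)]; open=[(0,0) g=3 f=10, (0,4) g=1 f=10, (1,0) g=4 f=10, (1,2) g=2 f=8, (1,3) g=1 f=8, (2,0) g=5 f=10, (2,2) g=5 f=10, (3,0) g=6 f=10, (3,2) g=6 f=10, (4,1) g=6 f=8]; closed=[(0,1), (0,2), (0,3), (1,1), (2,1), (3,1)]

step 1: expand (1,1) (f=8, h=5) → closed; open now [(0,0) g=3 f=10, (0,4) g=1 f=10, (1,0) g=4 f=10, (1,2) g=2 f=8, (1,3) g=1 f=8, (2,1) g=4 f=8]
step 2: expand (2,1) (f=8, h=4) → closed; open now [(0,0) g=3 f=10, (0,4) g=1 f=10, (1,0) g=4 f=10, (1,2) g=2 f=8, (1,3) g=1 f=8, (2,0) g=5 f=10, (2,2) g=5 f=10, (3,1) g=5 f=8]
step 3: expand (3,1) (f=8, h=3) → closed; open now [(0,0) g=3 f=10, (0,4) g=1 f=10, (1,0) g=4 f=10, (1,2) g=2 f=8, (1,3) g=1 f=8, (2,0) g=5 f=10, (2,2) g=5 f=10, (3,0) g=6 f=10, (3,2) g=6 f=10, (4,1) g=6 f=8]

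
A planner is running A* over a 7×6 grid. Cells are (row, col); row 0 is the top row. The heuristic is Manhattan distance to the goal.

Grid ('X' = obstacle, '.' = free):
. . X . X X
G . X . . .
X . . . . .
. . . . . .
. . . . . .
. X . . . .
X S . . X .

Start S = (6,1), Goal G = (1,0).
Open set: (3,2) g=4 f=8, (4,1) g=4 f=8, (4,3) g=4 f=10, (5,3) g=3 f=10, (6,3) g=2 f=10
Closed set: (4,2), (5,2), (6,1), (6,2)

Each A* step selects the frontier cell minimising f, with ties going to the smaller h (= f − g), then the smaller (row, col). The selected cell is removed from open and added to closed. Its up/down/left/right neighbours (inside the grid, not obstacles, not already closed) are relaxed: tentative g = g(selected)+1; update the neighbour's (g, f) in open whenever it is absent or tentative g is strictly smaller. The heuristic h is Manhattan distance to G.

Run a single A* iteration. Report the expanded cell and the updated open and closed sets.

expanded=(3,2); open=[(2,2) g=5 f=8, (3,1) g=5 f=8, (3,3) g=5 f=10, (4,1) g=4 f=8, (4,3) g=4 f=10, (5,3) g=3 f=10, (6,3) g=2 f=10]; closed=[(3,2), (4,2), (5,2), (6,1), (6,2)]

step 1: expand (3,2) (f=8, h=4) → closed; open now [(2,2) g=5 f=8, (3,1) g=5 f=8, (3,3) g=5 f=10, (4,1) g=4 f=8, (4,3) g=4 f=10, (5,3) g=3 f=10, (6,3) g=2 f=10]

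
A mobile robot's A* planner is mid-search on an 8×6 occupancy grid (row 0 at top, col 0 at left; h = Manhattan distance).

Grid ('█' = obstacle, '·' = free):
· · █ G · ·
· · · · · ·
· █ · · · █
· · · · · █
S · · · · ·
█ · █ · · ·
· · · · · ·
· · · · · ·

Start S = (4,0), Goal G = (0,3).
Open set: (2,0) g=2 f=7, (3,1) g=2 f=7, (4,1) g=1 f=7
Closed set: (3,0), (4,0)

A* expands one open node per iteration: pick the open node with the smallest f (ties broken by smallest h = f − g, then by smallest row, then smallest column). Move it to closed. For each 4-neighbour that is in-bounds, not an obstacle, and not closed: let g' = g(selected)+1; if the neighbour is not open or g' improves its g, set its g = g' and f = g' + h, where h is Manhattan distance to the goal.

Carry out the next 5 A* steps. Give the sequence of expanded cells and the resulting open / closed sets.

step 1: expand (2,0) (f=7, h=5) → closed; open now [(1,0) g=3 f=7, (3,1) g=2 f=7, (4,1) g=1 f=7]
step 2: expand (1,0) (f=7, h=4) → closed; open now [(0,0) g=4 f=7, (1,1) g=4 f=7, (3,1) g=2 f=7, (4,1) g=1 f=7]
step 3: expand (0,0) (f=7, h=3) → closed; open now [(0,1) g=5 f=7, (1,1) g=4 f=7, (3,1) g=2 f=7, (4,1) g=1 f=7]
step 4: expand (0,1) (f=7, h=2) → closed; open now [(1,1) g=4 f=7, (3,1) g=2 f=7, (4,1) g=1 f=7]
step 5: expand (1,1) (f=7, h=3) → closed; open now [(1,2) g=5 f=7, (3,1) g=2 f=7, (4,1) g=1 f=7]

order=[(2,0) → (1,0) → (0,0) → (0,1) → (1,1)]; open=[(1,2) g=5 f=7, (3,1) g=2 f=7, (4,1) g=1 f=7]; closed=[(0,0), (0,1), (1,0), (1,1), (2,0), (3,0), (4,0)]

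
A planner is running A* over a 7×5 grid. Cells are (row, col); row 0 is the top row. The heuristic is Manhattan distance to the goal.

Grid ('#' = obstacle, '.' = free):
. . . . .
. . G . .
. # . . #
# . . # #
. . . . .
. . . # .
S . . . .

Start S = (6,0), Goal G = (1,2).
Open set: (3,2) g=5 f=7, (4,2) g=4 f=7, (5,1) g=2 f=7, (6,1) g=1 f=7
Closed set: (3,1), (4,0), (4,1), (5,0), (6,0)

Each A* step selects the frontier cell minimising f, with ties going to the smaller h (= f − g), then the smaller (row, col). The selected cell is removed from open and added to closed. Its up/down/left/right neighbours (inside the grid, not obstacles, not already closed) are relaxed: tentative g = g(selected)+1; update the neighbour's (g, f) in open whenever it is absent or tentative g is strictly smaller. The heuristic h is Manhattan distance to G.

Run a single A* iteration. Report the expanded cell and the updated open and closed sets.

expanded=(3,2); open=[(2,2) g=6 f=7, (4,2) g=4 f=7, (5,1) g=2 f=7, (6,1) g=1 f=7]; closed=[(3,1), (3,2), (4,0), (4,1), (5,0), (6,0)]

step 1: expand (3,2) (f=7, h=2) → closed; open now [(2,2) g=6 f=7, (4,2) g=4 f=7, (5,1) g=2 f=7, (6,1) g=1 f=7]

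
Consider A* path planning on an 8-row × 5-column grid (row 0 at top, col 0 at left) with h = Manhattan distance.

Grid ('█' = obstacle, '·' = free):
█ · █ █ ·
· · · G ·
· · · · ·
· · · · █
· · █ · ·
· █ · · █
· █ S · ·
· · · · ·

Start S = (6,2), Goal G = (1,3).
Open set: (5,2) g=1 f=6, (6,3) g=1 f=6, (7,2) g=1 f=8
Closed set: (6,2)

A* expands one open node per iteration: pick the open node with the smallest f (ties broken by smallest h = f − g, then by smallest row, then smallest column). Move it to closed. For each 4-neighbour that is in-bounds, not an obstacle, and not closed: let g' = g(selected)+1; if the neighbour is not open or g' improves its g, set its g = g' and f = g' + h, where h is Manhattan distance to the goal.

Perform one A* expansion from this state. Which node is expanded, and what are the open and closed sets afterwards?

step 1: expand (5,2) (f=6, h=5) → closed; open now [(5,3) g=2 f=6, (6,3) g=1 f=6, (7,2) g=1 f=8]

expanded=(5,2); open=[(5,3) g=2 f=6, (6,3) g=1 f=6, (7,2) g=1 f=8]; closed=[(5,2), (6,2)]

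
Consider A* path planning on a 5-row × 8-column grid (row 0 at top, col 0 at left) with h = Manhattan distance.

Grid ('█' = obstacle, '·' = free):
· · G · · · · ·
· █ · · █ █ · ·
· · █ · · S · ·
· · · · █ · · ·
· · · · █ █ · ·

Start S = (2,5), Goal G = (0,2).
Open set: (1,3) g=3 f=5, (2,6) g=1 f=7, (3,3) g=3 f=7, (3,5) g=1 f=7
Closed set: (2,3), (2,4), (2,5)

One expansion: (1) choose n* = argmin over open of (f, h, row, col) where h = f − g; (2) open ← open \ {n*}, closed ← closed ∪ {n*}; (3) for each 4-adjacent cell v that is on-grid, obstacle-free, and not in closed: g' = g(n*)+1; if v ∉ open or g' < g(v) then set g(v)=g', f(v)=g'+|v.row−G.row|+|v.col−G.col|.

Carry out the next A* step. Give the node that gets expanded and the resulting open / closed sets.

step 1: expand (1,3) (f=5, h=2) → closed; open now [(0,3) g=4 f=5, (1,2) g=4 f=5, (2,6) g=1 f=7, (3,3) g=3 f=7, (3,5) g=1 f=7]

expanded=(1,3); open=[(0,3) g=4 f=5, (1,2) g=4 f=5, (2,6) g=1 f=7, (3,3) g=3 f=7, (3,5) g=1 f=7]; closed=[(1,3), (2,3), (2,4), (2,5)]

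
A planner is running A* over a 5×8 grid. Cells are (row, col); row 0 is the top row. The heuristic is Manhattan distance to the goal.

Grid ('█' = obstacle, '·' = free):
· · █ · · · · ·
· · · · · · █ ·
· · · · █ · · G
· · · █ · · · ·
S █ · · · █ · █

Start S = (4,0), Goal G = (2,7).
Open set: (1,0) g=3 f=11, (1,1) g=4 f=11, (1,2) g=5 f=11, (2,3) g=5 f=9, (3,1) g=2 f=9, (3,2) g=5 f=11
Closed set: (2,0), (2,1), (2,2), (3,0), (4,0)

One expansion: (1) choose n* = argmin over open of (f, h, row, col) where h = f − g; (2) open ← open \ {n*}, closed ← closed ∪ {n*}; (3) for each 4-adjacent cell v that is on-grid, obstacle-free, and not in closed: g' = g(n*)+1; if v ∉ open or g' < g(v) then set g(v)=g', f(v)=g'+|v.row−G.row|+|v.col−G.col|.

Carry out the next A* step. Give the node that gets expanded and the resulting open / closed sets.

expanded=(2,3); open=[(1,0) g=3 f=11, (1,1) g=4 f=11, (1,2) g=5 f=11, (1,3) g=6 f=11, (3,1) g=2 f=9, (3,2) g=5 f=11]; closed=[(2,0), (2,1), (2,2), (2,3), (3,0), (4,0)]

step 1: expand (2,3) (f=9, h=4) → closed; open now [(1,0) g=3 f=11, (1,1) g=4 f=11, (1,2) g=5 f=11, (1,3) g=6 f=11, (3,1) g=2 f=9, (3,2) g=5 f=11]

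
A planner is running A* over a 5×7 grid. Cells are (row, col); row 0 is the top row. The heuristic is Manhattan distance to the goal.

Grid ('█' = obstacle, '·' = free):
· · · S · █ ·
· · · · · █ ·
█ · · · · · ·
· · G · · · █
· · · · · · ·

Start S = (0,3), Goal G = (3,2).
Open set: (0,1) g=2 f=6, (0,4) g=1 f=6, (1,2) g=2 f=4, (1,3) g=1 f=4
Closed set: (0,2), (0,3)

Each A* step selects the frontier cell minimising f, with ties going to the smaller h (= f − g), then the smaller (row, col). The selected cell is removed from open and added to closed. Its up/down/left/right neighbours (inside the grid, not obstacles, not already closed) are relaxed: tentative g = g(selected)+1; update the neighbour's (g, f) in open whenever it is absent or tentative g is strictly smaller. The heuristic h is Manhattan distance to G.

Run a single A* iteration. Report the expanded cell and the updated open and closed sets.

step 1: expand (1,2) (f=4, h=2) → closed; open now [(0,1) g=2 f=6, (0,4) g=1 f=6, (1,1) g=3 f=6, (1,3) g=1 f=4, (2,2) g=3 f=4]

expanded=(1,2); open=[(0,1) g=2 f=6, (0,4) g=1 f=6, (1,1) g=3 f=6, (1,3) g=1 f=4, (2,2) g=3 f=4]; closed=[(0,2), (0,3), (1,2)]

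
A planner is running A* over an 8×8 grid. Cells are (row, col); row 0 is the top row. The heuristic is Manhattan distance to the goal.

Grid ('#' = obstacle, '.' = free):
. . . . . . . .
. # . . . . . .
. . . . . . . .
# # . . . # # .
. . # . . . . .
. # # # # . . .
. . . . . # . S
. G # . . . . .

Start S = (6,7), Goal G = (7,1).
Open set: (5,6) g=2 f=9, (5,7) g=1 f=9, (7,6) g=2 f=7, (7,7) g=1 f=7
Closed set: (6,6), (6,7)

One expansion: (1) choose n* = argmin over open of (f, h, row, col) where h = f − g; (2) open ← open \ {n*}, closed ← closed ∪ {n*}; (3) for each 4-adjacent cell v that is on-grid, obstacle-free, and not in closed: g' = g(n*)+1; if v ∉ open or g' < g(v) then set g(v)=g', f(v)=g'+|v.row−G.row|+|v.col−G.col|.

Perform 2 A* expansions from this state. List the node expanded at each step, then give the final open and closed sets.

order=[(7,6) → (7,5)]; open=[(5,6) g=2 f=9, (5,7) g=1 f=9, (7,4) g=4 f=7, (7,7) g=1 f=7]; closed=[(6,6), (6,7), (7,5), (7,6)]

step 1: expand (7,6) (f=7, h=5) → closed; open now [(5,6) g=2 f=9, (5,7) g=1 f=9, (7,5) g=3 f=7, (7,7) g=1 f=7]
step 2: expand (7,5) (f=7, h=4) → closed; open now [(5,6) g=2 f=9, (5,7) g=1 f=9, (7,4) g=4 f=7, (7,7) g=1 f=7]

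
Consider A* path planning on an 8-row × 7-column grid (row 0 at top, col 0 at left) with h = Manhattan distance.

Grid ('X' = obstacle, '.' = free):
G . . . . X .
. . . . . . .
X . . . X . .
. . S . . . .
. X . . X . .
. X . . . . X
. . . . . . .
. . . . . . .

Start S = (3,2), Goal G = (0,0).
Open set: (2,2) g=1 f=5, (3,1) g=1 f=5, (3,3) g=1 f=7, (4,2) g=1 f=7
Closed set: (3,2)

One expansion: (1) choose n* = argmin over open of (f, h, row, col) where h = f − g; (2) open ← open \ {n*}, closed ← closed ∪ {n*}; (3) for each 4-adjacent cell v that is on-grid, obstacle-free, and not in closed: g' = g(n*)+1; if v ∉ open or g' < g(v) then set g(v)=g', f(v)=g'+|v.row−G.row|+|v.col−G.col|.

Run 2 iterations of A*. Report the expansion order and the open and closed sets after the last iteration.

order=[(2,2) → (1,2)]; open=[(0,2) g=3 f=5, (1,1) g=3 f=5, (1,3) g=3 f=7, (2,1) g=2 f=5, (2,3) g=2 f=7, (3,1) g=1 f=5, (3,3) g=1 f=7, (4,2) g=1 f=7]; closed=[(1,2), (2,2), (3,2)]

step 1: expand (2,2) (f=5, h=4) → closed; open now [(1,2) g=2 f=5, (2,1) g=2 f=5, (2,3) g=2 f=7, (3,1) g=1 f=5, (3,3) g=1 f=7, (4,2) g=1 f=7]
step 2: expand (1,2) (f=5, h=3) → closed; open now [(0,2) g=3 f=5, (1,1) g=3 f=5, (1,3) g=3 f=7, (2,1) g=2 f=5, (2,3) g=2 f=7, (3,1) g=1 f=5, (3,3) g=1 f=7, (4,2) g=1 f=7]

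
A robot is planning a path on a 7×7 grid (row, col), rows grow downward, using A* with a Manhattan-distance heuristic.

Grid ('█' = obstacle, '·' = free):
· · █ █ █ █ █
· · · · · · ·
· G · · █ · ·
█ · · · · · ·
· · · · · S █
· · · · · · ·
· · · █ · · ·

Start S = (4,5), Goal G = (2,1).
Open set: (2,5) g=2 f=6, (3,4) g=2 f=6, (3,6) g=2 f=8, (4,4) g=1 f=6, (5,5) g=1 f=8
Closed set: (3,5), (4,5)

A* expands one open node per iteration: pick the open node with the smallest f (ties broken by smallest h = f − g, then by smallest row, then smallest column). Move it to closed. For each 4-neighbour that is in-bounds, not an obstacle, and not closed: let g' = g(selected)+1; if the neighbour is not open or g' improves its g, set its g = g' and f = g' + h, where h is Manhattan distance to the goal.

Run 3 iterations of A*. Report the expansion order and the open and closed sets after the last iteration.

step 1: expand (2,5) (f=6, h=4) → closed; open now [(1,5) g=3 f=8, (2,6) g=3 f=8, (3,4) g=2 f=6, (3,6) g=2 f=8, (4,4) g=1 f=6, (5,5) g=1 f=8]
step 2: expand (3,4) (f=6, h=4) → closed; open now [(1,5) g=3 f=8, (2,6) g=3 f=8, (3,3) g=3 f=6, (3,6) g=2 f=8, (4,4) g=1 f=6, (5,5) g=1 f=8]
step 3: expand (3,3) (f=6, h=3) → closed; open now [(1,5) g=3 f=8, (2,3) g=4 f=6, (2,6) g=3 f=8, (3,2) g=4 f=6, (3,6) g=2 f=8, (4,3) g=4 f=8, (4,4) g=1 f=6, (5,5) g=1 f=8]

order=[(2,5) → (3,4) → (3,3)]; open=[(1,5) g=3 f=8, (2,3) g=4 f=6, (2,6) g=3 f=8, (3,2) g=4 f=6, (3,6) g=2 f=8, (4,3) g=4 f=8, (4,4) g=1 f=6, (5,5) g=1 f=8]; closed=[(2,5), (3,3), (3,4), (3,5), (4,5)]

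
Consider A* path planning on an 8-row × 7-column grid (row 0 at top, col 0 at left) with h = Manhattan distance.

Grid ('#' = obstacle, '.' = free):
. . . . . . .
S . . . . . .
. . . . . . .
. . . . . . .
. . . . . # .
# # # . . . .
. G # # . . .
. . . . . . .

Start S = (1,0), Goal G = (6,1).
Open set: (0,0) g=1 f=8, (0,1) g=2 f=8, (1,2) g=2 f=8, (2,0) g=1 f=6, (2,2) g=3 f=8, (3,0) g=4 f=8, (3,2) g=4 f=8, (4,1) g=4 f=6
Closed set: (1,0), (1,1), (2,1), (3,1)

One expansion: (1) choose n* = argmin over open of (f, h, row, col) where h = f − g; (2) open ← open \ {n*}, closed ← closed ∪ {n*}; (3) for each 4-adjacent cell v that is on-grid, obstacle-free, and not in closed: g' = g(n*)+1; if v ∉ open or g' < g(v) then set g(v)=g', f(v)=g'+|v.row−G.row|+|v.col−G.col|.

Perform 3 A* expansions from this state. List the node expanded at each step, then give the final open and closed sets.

step 1: expand (4,1) (f=6, h=2) → closed; open now [(0,0) g=1 f=8, (0,1) g=2 f=8, (1,2) g=2 f=8, (2,0) g=1 f=6, (2,2) g=3 f=8, (3,0) g=4 f=8, (3,2) g=4 f=8, (4,0) g=5 f=8, (4,2) g=5 f=8]
step 2: expand (2,0) (f=6, h=5) → closed; open now [(0,0) g=1 f=8, (0,1) g=2 f=8, (1,2) g=2 f=8, (2,2) g=3 f=8, (3,0) g=2 f=6, (3,2) g=4 f=8, (4,0) g=5 f=8, (4,2) g=5 f=8]
step 3: expand (3,0) (f=6, h=4) → closed; open now [(0,0) g=1 f=8, (0,1) g=2 f=8, (1,2) g=2 f=8, (2,2) g=3 f=8, (3,2) g=4 f=8, (4,0) g=3 f=6, (4,2) g=5 f=8]

order=[(4,1) → (2,0) → (3,0)]; open=[(0,0) g=1 f=8, (0,1) g=2 f=8, (1,2) g=2 f=8, (2,2) g=3 f=8, (3,2) g=4 f=8, (4,0) g=3 f=6, (4,2) g=5 f=8]; closed=[(1,0), (1,1), (2,0), (2,1), (3,0), (3,1), (4,1)]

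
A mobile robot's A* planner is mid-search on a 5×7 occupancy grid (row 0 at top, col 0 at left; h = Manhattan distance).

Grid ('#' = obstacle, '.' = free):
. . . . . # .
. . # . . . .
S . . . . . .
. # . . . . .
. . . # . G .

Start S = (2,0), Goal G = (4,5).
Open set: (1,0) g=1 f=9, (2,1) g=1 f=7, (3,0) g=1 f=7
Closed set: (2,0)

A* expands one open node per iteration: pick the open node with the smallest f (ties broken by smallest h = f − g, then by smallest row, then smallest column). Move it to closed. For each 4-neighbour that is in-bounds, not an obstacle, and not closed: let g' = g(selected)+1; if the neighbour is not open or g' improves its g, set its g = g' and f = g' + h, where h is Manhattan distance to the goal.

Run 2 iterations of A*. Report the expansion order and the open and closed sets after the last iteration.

step 1: expand (2,1) (f=7, h=6) → closed; open now [(1,0) g=1 f=9, (1,1) g=2 f=9, (2,2) g=2 f=7, (3,0) g=1 f=7]
step 2: expand (2,2) (f=7, h=5) → closed; open now [(1,0) g=1 f=9, (1,1) g=2 f=9, (2,3) g=3 f=7, (3,0) g=1 f=7, (3,2) g=3 f=7]

order=[(2,1) → (2,2)]; open=[(1,0) g=1 f=9, (1,1) g=2 f=9, (2,3) g=3 f=7, (3,0) g=1 f=7, (3,2) g=3 f=7]; closed=[(2,0), (2,1), (2,2)]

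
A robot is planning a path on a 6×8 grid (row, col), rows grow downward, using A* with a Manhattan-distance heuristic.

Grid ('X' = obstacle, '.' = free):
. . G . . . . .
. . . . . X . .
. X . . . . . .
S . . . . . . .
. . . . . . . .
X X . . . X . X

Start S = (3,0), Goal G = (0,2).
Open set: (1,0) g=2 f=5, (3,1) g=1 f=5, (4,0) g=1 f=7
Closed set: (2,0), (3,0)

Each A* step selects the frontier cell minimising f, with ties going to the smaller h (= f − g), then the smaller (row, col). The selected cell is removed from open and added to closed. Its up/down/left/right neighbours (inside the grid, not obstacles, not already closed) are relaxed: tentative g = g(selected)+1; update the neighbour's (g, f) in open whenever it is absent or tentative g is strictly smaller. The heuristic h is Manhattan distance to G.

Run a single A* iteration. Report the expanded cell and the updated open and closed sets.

step 1: expand (1,0) (f=5, h=3) → closed; open now [(0,0) g=3 f=5, (1,1) g=3 f=5, (3,1) g=1 f=5, (4,0) g=1 f=7]

expanded=(1,0); open=[(0,0) g=3 f=5, (1,1) g=3 f=5, (3,1) g=1 f=5, (4,0) g=1 f=7]; closed=[(1,0), (2,0), (3,0)]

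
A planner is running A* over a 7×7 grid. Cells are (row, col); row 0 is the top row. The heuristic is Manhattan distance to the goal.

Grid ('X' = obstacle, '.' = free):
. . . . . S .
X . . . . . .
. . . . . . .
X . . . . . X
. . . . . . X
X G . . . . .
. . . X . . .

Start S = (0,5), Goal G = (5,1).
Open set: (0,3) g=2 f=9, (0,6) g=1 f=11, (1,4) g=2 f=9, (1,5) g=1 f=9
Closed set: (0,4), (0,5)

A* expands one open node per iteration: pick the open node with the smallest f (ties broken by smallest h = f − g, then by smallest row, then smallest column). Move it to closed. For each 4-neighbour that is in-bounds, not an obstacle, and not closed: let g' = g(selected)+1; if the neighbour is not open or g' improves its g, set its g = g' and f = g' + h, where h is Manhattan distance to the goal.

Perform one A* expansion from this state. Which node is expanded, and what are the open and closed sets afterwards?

step 1: expand (0,3) (f=9, h=7) → closed; open now [(0,2) g=3 f=9, (0,6) g=1 f=11, (1,3) g=3 f=9, (1,4) g=2 f=9, (1,5) g=1 f=9]

expanded=(0,3); open=[(0,2) g=3 f=9, (0,6) g=1 f=11, (1,3) g=3 f=9, (1,4) g=2 f=9, (1,5) g=1 f=9]; closed=[(0,3), (0,4), (0,5)]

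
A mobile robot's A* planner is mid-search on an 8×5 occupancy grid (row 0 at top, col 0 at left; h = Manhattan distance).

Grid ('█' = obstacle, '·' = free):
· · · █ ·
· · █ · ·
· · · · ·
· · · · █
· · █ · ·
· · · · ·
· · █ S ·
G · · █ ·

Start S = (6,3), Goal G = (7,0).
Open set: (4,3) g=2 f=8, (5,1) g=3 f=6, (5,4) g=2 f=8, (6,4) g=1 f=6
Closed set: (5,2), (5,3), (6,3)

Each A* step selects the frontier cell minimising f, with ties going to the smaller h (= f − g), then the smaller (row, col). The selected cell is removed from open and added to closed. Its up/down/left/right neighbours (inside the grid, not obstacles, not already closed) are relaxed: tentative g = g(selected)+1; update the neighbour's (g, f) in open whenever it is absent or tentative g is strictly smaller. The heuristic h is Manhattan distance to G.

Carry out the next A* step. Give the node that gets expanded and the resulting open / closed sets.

step 1: expand (5,1) (f=6, h=3) → closed; open now [(4,1) g=4 f=8, (4,3) g=2 f=8, (5,0) g=4 f=6, (5,4) g=2 f=8, (6,1) g=4 f=6, (6,4) g=1 f=6]

expanded=(5,1); open=[(4,1) g=4 f=8, (4,3) g=2 f=8, (5,0) g=4 f=6, (5,4) g=2 f=8, (6,1) g=4 f=6, (6,4) g=1 f=6]; closed=[(5,1), (5,2), (5,3), (6,3)]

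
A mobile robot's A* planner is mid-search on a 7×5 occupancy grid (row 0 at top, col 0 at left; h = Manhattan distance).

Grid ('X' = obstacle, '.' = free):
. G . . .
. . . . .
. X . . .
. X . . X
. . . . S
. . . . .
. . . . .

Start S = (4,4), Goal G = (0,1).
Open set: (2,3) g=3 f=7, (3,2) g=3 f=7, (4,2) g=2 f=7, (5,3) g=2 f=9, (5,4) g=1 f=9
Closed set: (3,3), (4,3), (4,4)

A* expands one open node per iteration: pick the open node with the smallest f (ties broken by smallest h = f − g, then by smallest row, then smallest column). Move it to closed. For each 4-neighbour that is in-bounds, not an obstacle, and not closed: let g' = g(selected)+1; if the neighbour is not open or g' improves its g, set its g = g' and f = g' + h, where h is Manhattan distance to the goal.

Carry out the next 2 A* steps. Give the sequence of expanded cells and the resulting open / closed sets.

order=[(2,3) → (1,3)]; open=[(0,3) g=5 f=7, (1,2) g=5 f=7, (1,4) g=5 f=9, (2,2) g=4 f=7, (2,4) g=4 f=9, (3,2) g=3 f=7, (4,2) g=2 f=7, (5,3) g=2 f=9, (5,4) g=1 f=9]; closed=[(1,3), (2,3), (3,3), (4,3), (4,4)]

step 1: expand (2,3) (f=7, h=4) → closed; open now [(1,3) g=4 f=7, (2,2) g=4 f=7, (2,4) g=4 f=9, (3,2) g=3 f=7, (4,2) g=2 f=7, (5,3) g=2 f=9, (5,4) g=1 f=9]
step 2: expand (1,3) (f=7, h=3) → closed; open now [(0,3) g=5 f=7, (1,2) g=5 f=7, (1,4) g=5 f=9, (2,2) g=4 f=7, (2,4) g=4 f=9, (3,2) g=3 f=7, (4,2) g=2 f=7, (5,3) g=2 f=9, (5,4) g=1 f=9]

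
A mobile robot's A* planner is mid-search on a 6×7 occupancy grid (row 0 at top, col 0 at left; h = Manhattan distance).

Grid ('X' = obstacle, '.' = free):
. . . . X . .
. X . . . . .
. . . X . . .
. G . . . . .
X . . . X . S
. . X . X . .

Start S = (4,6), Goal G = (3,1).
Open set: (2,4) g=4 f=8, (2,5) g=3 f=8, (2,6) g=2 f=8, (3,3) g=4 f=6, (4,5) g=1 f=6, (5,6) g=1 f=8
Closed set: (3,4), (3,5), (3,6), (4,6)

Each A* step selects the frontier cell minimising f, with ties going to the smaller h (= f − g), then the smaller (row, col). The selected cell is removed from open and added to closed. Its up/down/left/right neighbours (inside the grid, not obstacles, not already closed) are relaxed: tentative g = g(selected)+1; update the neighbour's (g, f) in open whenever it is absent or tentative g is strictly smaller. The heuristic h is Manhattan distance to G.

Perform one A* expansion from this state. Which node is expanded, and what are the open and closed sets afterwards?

step 1: expand (3,3) (f=6, h=2) → closed; open now [(2,4) g=4 f=8, (2,5) g=3 f=8, (2,6) g=2 f=8, (3,2) g=5 f=6, (4,3) g=5 f=8, (4,5) g=1 f=6, (5,6) g=1 f=8]

expanded=(3,3); open=[(2,4) g=4 f=8, (2,5) g=3 f=8, (2,6) g=2 f=8, (3,2) g=5 f=6, (4,3) g=5 f=8, (4,5) g=1 f=6, (5,6) g=1 f=8]; closed=[(3,3), (3,4), (3,5), (3,6), (4,6)]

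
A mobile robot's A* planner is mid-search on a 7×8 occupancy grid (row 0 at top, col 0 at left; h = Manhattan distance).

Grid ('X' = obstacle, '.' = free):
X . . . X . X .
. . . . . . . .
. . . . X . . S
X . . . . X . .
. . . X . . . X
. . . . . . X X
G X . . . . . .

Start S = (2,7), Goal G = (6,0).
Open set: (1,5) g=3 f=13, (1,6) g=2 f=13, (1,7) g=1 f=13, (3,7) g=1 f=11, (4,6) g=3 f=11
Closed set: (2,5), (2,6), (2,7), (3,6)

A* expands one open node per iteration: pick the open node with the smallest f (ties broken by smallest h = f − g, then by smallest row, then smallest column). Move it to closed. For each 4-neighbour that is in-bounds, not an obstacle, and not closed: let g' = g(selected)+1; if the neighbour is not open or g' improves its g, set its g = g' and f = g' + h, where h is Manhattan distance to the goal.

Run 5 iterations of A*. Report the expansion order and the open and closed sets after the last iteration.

step 1: expand (4,6) (f=11, h=8) → closed; open now [(1,5) g=3 f=13, (1,6) g=2 f=13, (1,7) g=1 f=13, (3,7) g=1 f=11, (4,5) g=4 f=11]
step 2: expand (4,5) (f=11, h=7) → closed; open now [(1,5) g=3 f=13, (1,6) g=2 f=13, (1,7) g=1 f=13, (3,7) g=1 f=11, (4,4) g=5 f=11, (5,5) g=5 f=11]
step 3: expand (4,4) (f=11, h=6) → closed; open now [(1,5) g=3 f=13, (1,6) g=2 f=13, (1,7) g=1 f=13, (3,4) g=6 f=13, (3,7) g=1 f=11, (5,4) g=6 f=11, (5,5) g=5 f=11]
step 4: expand (5,4) (f=11, h=5) → closed; open now [(1,5) g=3 f=13, (1,6) g=2 f=13, (1,7) g=1 f=13, (3,4) g=6 f=13, (3,7) g=1 f=11, (5,3) g=7 f=11, (5,5) g=5 f=11, (6,4) g=7 f=11]
step 5: expand (5,3) (f=11, h=4) → closed; open now [(1,5) g=3 f=13, (1,6) g=2 f=13, (1,7) g=1 f=13, (3,4) g=6 f=13, (3,7) g=1 f=11, (5,2) g=8 f=11, (5,5) g=5 f=11, (6,3) g=8 f=11, (6,4) g=7 f=11]

order=[(4,6) → (4,5) → (4,4) → (5,4) → (5,3)]; open=[(1,5) g=3 f=13, (1,6) g=2 f=13, (1,7) g=1 f=13, (3,4) g=6 f=13, (3,7) g=1 f=11, (5,2) g=8 f=11, (5,5) g=5 f=11, (6,3) g=8 f=11, (6,4) g=7 f=11]; closed=[(2,5), (2,6), (2,7), (3,6), (4,4), (4,5), (4,6), (5,3), (5,4)]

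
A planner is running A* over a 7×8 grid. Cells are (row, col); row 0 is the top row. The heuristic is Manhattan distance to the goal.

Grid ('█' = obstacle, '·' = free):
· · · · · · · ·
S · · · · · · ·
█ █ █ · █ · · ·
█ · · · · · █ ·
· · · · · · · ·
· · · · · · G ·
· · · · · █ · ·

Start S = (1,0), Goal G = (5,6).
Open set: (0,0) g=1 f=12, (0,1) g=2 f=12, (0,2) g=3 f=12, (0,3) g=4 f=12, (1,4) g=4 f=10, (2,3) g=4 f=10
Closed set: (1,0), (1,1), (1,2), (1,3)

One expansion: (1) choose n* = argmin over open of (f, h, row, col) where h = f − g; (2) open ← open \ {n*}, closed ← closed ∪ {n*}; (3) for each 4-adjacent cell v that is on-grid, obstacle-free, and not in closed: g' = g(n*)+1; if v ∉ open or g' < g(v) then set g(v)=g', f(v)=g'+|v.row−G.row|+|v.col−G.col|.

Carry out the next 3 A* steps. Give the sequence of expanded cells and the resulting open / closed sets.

step 1: expand (1,4) (f=10, h=6) → closed; open now [(0,0) g=1 f=12, (0,1) g=2 f=12, (0,2) g=3 f=12, (0,3) g=4 f=12, (0,4) g=5 f=12, (1,5) g=5 f=10, (2,3) g=4 f=10]
step 2: expand (1,5) (f=10, h=5) → closed; open now [(0,0) g=1 f=12, (0,1) g=2 f=12, (0,2) g=3 f=12, (0,3) g=4 f=12, (0,4) g=5 f=12, (0,5) g=6 f=12, (1,6) g=6 f=10, (2,3) g=4 f=10, (2,5) g=6 f=10]
step 3: expand (1,6) (f=10, h=4) → closed; open now [(0,0) g=1 f=12, (0,1) g=2 f=12, (0,2) g=3 f=12, (0,3) g=4 f=12, (0,4) g=5 f=12, (0,5) g=6 f=12, (0,6) g=7 f=12, (1,7) g=7 f=12, (2,3) g=4 f=10, (2,5) g=6 f=10, (2,6) g=7 f=10]

order=[(1,4) → (1,5) → (1,6)]; open=[(0,0) g=1 f=12, (0,1) g=2 f=12, (0,2) g=3 f=12, (0,3) g=4 f=12, (0,4) g=5 f=12, (0,5) g=6 f=12, (0,6) g=7 f=12, (1,7) g=7 f=12, (2,3) g=4 f=10, (2,5) g=6 f=10, (2,6) g=7 f=10]; closed=[(1,0), (1,1), (1,2), (1,3), (1,4), (1,5), (1,6)]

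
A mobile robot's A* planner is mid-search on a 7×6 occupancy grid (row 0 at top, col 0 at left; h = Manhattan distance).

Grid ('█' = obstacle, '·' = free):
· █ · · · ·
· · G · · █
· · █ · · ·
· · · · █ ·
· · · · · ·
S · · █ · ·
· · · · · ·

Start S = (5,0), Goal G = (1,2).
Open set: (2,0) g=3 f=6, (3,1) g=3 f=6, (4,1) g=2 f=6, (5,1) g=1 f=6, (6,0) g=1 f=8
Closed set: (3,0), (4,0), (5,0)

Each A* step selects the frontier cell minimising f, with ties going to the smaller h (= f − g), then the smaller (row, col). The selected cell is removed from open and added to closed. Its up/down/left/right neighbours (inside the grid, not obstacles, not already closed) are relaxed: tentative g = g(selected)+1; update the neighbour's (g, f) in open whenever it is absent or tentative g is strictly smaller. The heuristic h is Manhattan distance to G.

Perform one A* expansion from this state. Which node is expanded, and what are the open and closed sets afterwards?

expanded=(2,0); open=[(1,0) g=4 f=6, (2,1) g=4 f=6, (3,1) g=3 f=6, (4,1) g=2 f=6, (5,1) g=1 f=6, (6,0) g=1 f=8]; closed=[(2,0), (3,0), (4,0), (5,0)]

step 1: expand (2,0) (f=6, h=3) → closed; open now [(1,0) g=4 f=6, (2,1) g=4 f=6, (3,1) g=3 f=6, (4,1) g=2 f=6, (5,1) g=1 f=6, (6,0) g=1 f=8]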